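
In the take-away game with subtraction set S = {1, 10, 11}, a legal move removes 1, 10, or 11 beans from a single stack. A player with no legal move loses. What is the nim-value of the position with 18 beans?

2

G(0) = 0
G(1) = mex{0} = 1
G(2) = mex{1} = 0
G(3) = mex{0} = 1
G(4) = mex{1} = 0
G(5) = mex{0} = 1
G(6) = mex{1} = 0
G(7) = mex{0} = 1
G(8) = mex{1} = 0
G(9) = mex{0} = 1
G(10) = mex{1,0} = 2
G(11) = mex{2,1,0} = 3
G(12) = mex{3,0,1} = 2
G(13) = mex{2,1,0} = 3
G(14) = mex{3,0,1} = 2
G(15) = mex{2,1,0} = 3
G(16) = mex{3,0,1} = 2
G(17) = mex{2,1,0} = 3
G(18) = mex{3,0,1} = 2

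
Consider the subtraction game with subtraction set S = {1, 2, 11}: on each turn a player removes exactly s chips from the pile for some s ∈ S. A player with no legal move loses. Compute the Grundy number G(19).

1

G(0) = 0
G(1) = mex{0} = 1
G(2) = mex{1,0} = 2
G(3) = mex{2,1} = 0
G(4) = mex{0,2} = 1
G(5) = mex{1,0} = 2
G(6) = mex{2,1} = 0
G(7) = mex{0,2} = 1
G(8) = mex{1,0} = 2
G(9) = mex{2,1} = 0
G(10) = mex{0,2} = 1
G(11) = mex{1,0,0} = 2
G(12) = mex{2,1,1} = 0
G(13) = mex{0,2,2} = 1
G(14) = mex{1,0,0} = 2
G(15) = mex{2,1,1} = 0
G(16) = mex{0,2,2} = 1
G(17) = mex{1,0,0} = 2
G(18) = mex{2,1,1} = 0
G(19) = mex{0,2,2} = 1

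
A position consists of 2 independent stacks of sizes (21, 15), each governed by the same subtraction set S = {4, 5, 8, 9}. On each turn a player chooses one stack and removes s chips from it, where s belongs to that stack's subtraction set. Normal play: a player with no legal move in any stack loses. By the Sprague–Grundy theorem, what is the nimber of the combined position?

2

All stacks use S = {4, 5, 8, 9}:
G(0) = 0
G(1) = mex{} = 0
G(2) = mex{} = 0
G(3) = mex{} = 0
G(4) = mex{0} = 1
G(5) = mex{0,0} = 1
G(6) = mex{0,0} = 1
G(7) = mex{0,0} = 1
G(8) = mex{1,0,0} = 2
G(9) = mex{1,1,0,0} = 2
G(10) = mex{1,1,0,0} = 2
G(11) = mex{1,1,0,0} = 2
G(12) = mex{2,1,1,0} = 3
G(13) = mex{2,2,1,1} = 0
G(14) = mex{2,2,1,1} = 0
G(15) = mex{2,2,1,1} = 0
G(16) = mex{3,2,2,1} = 0
G(17) = mex{0,3,2,2} = 1
G(18) = mex{0,0,2,2} = 1
G(19) = mex{0,0,2,2} = 1
G(20) = mex{0,0,3,2} = 1
G(21) = mex{1,0,0,3} = 2
Stack A: G(21) = 2.
Stack B: G(15) = 0.
Combined Grundy value = 2 ⊕ 0 = 2.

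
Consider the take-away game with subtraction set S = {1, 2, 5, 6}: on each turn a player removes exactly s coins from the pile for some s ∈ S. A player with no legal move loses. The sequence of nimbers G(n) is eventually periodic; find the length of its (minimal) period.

7

n :  0  1  2  3  4  5  6  7  8  9 10 11 12 13 14 15
G :  0  1  2  0  1  2  3  0  1  2  0  1  2  3  0  1
G(n+7) = G(n) holds for n = 0,…,5 (a full window of length max(S) = 6), so the sequence is purely periodic with period 7.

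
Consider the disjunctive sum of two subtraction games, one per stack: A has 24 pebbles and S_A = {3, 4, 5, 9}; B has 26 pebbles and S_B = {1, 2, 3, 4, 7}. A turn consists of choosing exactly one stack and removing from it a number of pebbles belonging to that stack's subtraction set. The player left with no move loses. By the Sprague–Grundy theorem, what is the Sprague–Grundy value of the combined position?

2

Stack A, S = {3, 4, 5, 9}:
n :  0  1  2  3  4  5  6  7  8  9 10 11 12 13 14 15 16 17 18 19 20 21 22 23 24
G :  0  0  0  1  1  1  2  2  0  3  3  1  4  2  0  0  0  1  1  1  2  2  0  3  3
G_A(24) = 3.
Stack B, S = {1, 2, 3, 4, 7}:
n :  0  1  2  3  4  5  6  7  8  9 10 11 12 13 14 15 16 17 18 19 20 21 22 23 24 25 26
G :  0  1  2  3  4  0  1  2  3  4  0  1  2  3  4  0  1  2  3  4  0  1  2  3  4  0  1
G_B(26) = 1.
Combined Grundy value = 3 ⊕ 1 = 2.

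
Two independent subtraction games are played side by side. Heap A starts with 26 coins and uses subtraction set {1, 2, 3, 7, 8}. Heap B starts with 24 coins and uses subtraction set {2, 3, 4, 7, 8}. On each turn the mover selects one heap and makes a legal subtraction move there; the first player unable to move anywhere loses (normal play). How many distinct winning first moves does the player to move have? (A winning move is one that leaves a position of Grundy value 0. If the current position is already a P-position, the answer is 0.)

3

Heap A, S = {1, 2, 3, 7, 8}:
n :  0  1  2  3  4  5  6  7  8  9 10 11 12 13 14 15 16 17 18 19 20 21 22 23 24 25 26
G :  0  1  2  3  0  1  2  3  4  0  1  2  3  0  1  2  3  4  0  1  2  3  0  1  2  3  4
G_A(26) = 4.
Heap B, S = {2, 3, 4, 7, 8}:
G(0) = 0
G(1) = mex{} = 0
G(2) = mex{0} = 1
G(3) = mex{0,0} = 1
G(4) = mex{1,0,0} = 2
G(5) = mex{1,1,0} = 2
G(6) = mex{2,1,1} = 0
G(7) = mex{2,2,1,0} = 3
G(8) = mex{0,2,2,0,0} = 1
G(9) = mex{3,0,2,1,0} = 4
G(10) = mex{1,3,0,1,1} = 2
G(11) = mex{4,1,3,2,1} = 0
G(12) = mex{2,4,1,2,2} = 0
G(13) = mex{0,2,4,0,2} = 1
G(14) = mex{0,0,2,3,0} = 1
G(15) = mex{1,0,0,1,3} = 2
G(16) = mex{1,1,0,4,1} = 2
G(17) = mex{2,1,1,2,4} = 0
G(18) = mex{2,2,1,0,2} = 3
G(19) = mex{0,2,2,0,0} = 1
G(20) = mex{3,0,2,1,0} = 4
G(21) = mex{1,3,0,1,1} = 2
G(22) = mex{4,1,3,2,1} = 0
G(23) = mex{2,4,1,2,2} = 0
G(24) = mex{0,2,4,0,2} = 1
G_B(24) = 1.
Combined Grundy value = 4 ⊕ 1 = 5.
A winning move leaves total XOR = 0, i.e. changes one component's Grundy value g to g ⊕ X where X is the current total.
Heap A: need g' = 4⊕5 = 1. Options: 26−1→G=3, 26−2→G=2, 26−3→G=1, 26−7→G=1, 26−8→G=0. Hits: 2.
Heap B: need g' = 1⊕5 = 4. Options: 24−2→G=0, 24−3→G=2, 24−4→G=4, 24−7→G=0, 24−8→G=2. Hits: 1.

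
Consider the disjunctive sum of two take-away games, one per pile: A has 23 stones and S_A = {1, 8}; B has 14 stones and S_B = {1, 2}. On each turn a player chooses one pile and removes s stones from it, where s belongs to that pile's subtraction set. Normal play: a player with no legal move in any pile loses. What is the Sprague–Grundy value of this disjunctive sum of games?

3

Pile A, S = {1, 8}:
G(0) = 0
G(1) = mex{0} = 1
G(2) = mex{1} = 0
G(3) = mex{0} = 1
G(4) = mex{1} = 0
G(5) = mex{0} = 1
G(6) = mex{1} = 0
G(7) = mex{0} = 1
G(8) = mex{1,0} = 2
G(9) = mex{2,1} = 0
G(10) = mex{0,0} = 1
G(11) = mex{1,1} = 0
G(12) = mex{0,0} = 1
G(13) = mex{1,1} = 0
G(14) = mex{0,0} = 1
G(15) = mex{1,1} = 0
G(16) = mex{0,2} = 1
G(17) = mex{1,0} = 2
G(18) = mex{2,1} = 0
G(19) = mex{0,0} = 1
G(20) = mex{1,1} = 0
G(21) = mex{0,0} = 1
G(22) = mex{1,1} = 0
G(23) = mex{0,0} = 1
G_A(23) = 1.
Pile B, S = {1, 2}:
n :  0  1  2  3  4  5  6  7  8  9 10 11 12 13 14
G :  0  1  2  0  1  2  0  1  2  0  1  2  0  1  2
G_B(14) = 2.
Combined Grundy value = 1 ⊕ 2 = 3.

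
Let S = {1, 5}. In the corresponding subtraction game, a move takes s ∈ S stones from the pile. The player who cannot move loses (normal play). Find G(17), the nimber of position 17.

1

G(0) = 0
G(1) = mex{0} = 1
G(2) = mex{1} = 0
G(3) = mex{0} = 1
G(4) = mex{1} = 0
G(5) = mex{0,0} = 1
G(6) = mex{1,1} = 0
G(7) = mex{0,0} = 1
G(8) = mex{1,1} = 0
G(9) = mex{0,0} = 1
G(10) = mex{1,1} = 0
G(11) = mex{0,0} = 1
G(12) = mex{1,1} = 0
G(13) = mex{0,0} = 1
G(14) = mex{1,1} = 0
G(15) = mex{0,0} = 1
G(16) = mex{1,1} = 0
G(17) = mex{0,0} = 1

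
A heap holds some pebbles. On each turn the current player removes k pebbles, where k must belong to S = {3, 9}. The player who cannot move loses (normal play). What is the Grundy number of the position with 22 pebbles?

G(0) = 0
G(1) = mex{} = 0
G(2) = mex{} = 0
G(3) = mex{0} = 1
G(4) = mex{0} = 1
G(5) = mex{0} = 1
G(6) = mex{1} = 0
G(7) = mex{1} = 0
G(8) = mex{1} = 0
G(9) = mex{0,0} = 1
G(10) = mex{0,0} = 1
G(11) = mex{0,0} = 1
G(12) = mex{1,1} = 0
G(13) = mex{1,1} = 0
G(14) = mex{1,1} = 0
G(15) = mex{0,0} = 1
G(16) = mex{0,0} = 1
G(17) = mex{0,0} = 1
G(18) = mex{1,1} = 0
G(19) = mex{1,1} = 0
G(20) = mex{1,1} = 0
G(21) = mex{0,0} = 1
G(22) = mex{0,0} = 1

1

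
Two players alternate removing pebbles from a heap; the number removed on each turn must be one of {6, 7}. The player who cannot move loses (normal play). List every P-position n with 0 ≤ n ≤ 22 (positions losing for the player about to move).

0, 1, 2, 3, 4, 5, 13, 14, 15, 16, 17, 18

G(0) = 0
G(1) = mex{} = 0
G(2) = mex{} = 0
G(3) = mex{} = 0
G(4) = mex{} = 0
G(5) = mex{} = 0
G(6) = mex{0} = 1
G(7) = mex{0,0} = 1
G(8) = mex{0,0} = 1
G(9) = mex{0,0} = 1
G(10) = mex{0,0} = 1
G(11) = mex{0,0} = 1
G(12) = mex{1,0} = 2
G(13) = mex{1,1} = 0
G(14) = mex{1,1} = 0
G(15) = mex{1,1} = 0
G(16) = mex{1,1} = 0
G(17) = mex{1,1} = 0
G(18) = mex{2,1} = 0
G(19) = mex{0,2} = 1
G(20) = mex{0,0} = 1
G(21) = mex{0,0} = 1
G(22) = mex{0,0} = 1
P-positions are exactly the n with G(n) = 0.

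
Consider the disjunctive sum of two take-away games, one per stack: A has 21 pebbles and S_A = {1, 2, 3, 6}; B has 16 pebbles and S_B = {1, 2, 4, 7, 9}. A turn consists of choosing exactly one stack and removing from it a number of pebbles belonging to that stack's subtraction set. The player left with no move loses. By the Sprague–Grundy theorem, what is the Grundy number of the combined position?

3

Stack A, S = {1, 2, 3, 6}:
n :  0  1  2  3  4  5  6  7  8  9 10 11 12 13 14 15 16 17 18 19 20 21
G :  0  1  2  3  0  1  2  3  0  1  2  3  0  1  2  3  0  1  2  3  0  1
G_A(21) = 1.
Stack B, S = {1, 2, 4, 7, 9}:
n :  0  1  2  3  4  5  6  7  8  9 10 11 12 13 14 15 16
G :  0  1  2  0  1  2  0  1  2  3  4  0  1  2  0  1  2
G_B(16) = 2.
Combined Grundy value = 1 ⊕ 2 = 3.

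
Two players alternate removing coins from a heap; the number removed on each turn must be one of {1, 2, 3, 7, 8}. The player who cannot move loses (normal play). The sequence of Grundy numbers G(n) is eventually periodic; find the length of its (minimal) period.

G(0) = 0
G(1) = mex{0} = 1
G(2) = mex{1,0} = 2
G(3) = mex{2,1,0} = 3
G(4) = mex{3,2,1} = 0
G(5) = mex{0,3,2} = 1
G(6) = mex{1,0,3} = 2
G(7) = mex{2,1,0,0} = 3
G(8) = mex{3,2,1,1,0} = 4
G(9) = mex{4,3,2,2,1} = 0
G(10) = mex{0,4,3,3,2} = 1
G(11) = mex{1,0,4,0,3} = 2
G(12) = mex{2,1,0,1,0} = 3
G(13) = mex{3,2,1,2,1} = 0
G(14) = mex{0,3,2,3,2} = 1
G(15) = mex{1,0,3,4,3} = 2
G(16) = mex{2,1,0,0,4} = 3
G(17) = mex{3,2,1,1,0} = 4
G(18) = mex{4,3,2,2,1} = 0
G(19) = mex{0,4,3,3,2} = 1
G(n+9) = G(n) holds for n = 0,…,7 (a full window of length max(S) = 8), so the sequence is purely periodic with period 9.

9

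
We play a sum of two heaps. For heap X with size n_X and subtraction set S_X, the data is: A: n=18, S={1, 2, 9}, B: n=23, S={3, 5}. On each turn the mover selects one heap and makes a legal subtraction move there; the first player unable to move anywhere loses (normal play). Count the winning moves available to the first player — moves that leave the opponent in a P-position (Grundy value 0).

Heap A, S = {1, 2, 9}:
G(0) = 0
G(1) = mex{0} = 1
G(2) = mex{1,0} = 2
G(3) = mex{2,1} = 0
G(4) = mex{0,2} = 1
G(5) = mex{1,0} = 2
G(6) = mex{2,1} = 0
G(7) = mex{0,2} = 1
G(8) = mex{1,0} = 2
G(9) = mex{2,1,0} = 3
G(10) = mex{3,2,1} = 0
G(11) = mex{0,3,2} = 1
G(12) = mex{1,0,0} = 2
G(13) = mex{2,1,1} = 0
G(14) = mex{0,2,2} = 1
G(15) = mex{1,0,0} = 2
G(16) = mex{2,1,1} = 0
G(17) = mex{0,2,2} = 1
G(18) = mex{1,0,3} = 2
G_A(18) = 2.
Heap B, S = {3, 5}:
G(0) = 0
G(1) = mex{} = 0
G(2) = mex{} = 0
G(3) = mex{0} = 1
G(4) = mex{0} = 1
G(5) = mex{0,0} = 1
G(6) = mex{1,0} = 2
G(7) = mex{1,0} = 2
G(8) = mex{1,1} = 0
G(9) = mex{2,1} = 0
G(10) = mex{2,1} = 0
G(11) = mex{0,2} = 1
G(12) = mex{0,2} = 1
G(13) = mex{0,0} = 1
G(14) = mex{1,0} = 2
G(15) = mex{1,0} = 2
G(16) = mex{1,1} = 0
G(17) = mex{2,1} = 0
G(18) = mex{2,1} = 0
G(19) = mex{0,2} = 1
G(20) = mex{0,2} = 1
G(21) = mex{0,0} = 1
G(22) = mex{1,0} = 2
G(23) = mex{1,0} = 2
G_B(23) = 2.
Combined Grundy value = 2 ⊕ 2 = 0.
A winning move leaves total XOR = 0, i.e. changes one component's Grundy value g to g ⊕ X where X is the current total.
Heap A: target g' = 2⊕0 = 2, but every legal move changes the Grundy value (mex property), so 0 moves.
Heap B: target g' = 2⊕0 = 2, but every legal move changes the Grundy value (mex property), so 0 moves.

0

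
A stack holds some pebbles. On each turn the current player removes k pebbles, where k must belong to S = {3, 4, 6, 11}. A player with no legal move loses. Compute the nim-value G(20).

1

n :  0  1  2  3  4  5  6  7  8  9 10 11 12 13 14 15 16 17 18 19 20
G :  0  0  0  1  1  1  2  2  2  0  0  3  1  1  4  2  2  0  0  0  1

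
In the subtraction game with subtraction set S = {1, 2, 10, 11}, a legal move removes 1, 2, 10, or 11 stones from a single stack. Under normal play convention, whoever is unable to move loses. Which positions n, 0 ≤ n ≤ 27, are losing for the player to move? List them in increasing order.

G(0) = 0
G(1) = mex{0} = 1
G(2) = mex{1,0} = 2
G(3) = mex{2,1} = 0
G(4) = mex{0,2} = 1
G(5) = mex{1,0} = 2
G(6) = mex{2,1} = 0
G(7) = mex{0,2} = 1
G(8) = mex{1,0} = 2
G(9) = mex{2,1} = 0
G(10) = mex{0,2,0} = 1
G(11) = mex{1,0,1,0} = 2
G(12) = mex{2,1,2,1} = 0
G(13) = mex{0,2,0,2} = 1
G(14) = mex{1,0,1,0} = 2
G(15) = mex{2,1,2,1} = 0
G(16) = mex{0,2,0,2} = 1
G(17) = mex{1,0,1,0} = 2
G(18) = mex{2,1,2,1} = 0
G(19) = mex{0,2,0,2} = 1
G(20) = mex{1,0,1,0} = 2
G(21) = mex{2,1,2,1} = 0
G(22) = mex{0,2,0,2} = 1
G(23) = mex{1,0,1,0} = 2
G(24) = mex{2,1,2,1} = 0
G(25) = mex{0,2,0,2} = 1
G(26) = mex{1,0,1,0} = 2
G(27) = mex{2,1,2,1} = 0
P-positions are exactly the n with G(n) = 0.

0, 3, 6, 9, 12, 15, 18, 21, 24, 27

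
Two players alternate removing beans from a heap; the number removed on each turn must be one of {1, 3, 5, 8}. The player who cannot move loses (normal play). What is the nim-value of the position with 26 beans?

G(0) = 0
G(1) = mex{0} = 1
G(2) = mex{1} = 0
G(3) = mex{0,0} = 1
G(4) = mex{1,1} = 0
G(5) = mex{0,0,0} = 1
G(6) = mex{1,1,1} = 0
G(7) = mex{0,0,0} = 1
G(8) = mex{1,1,1,0} = 2
G(9) = mex{2,0,0,1} = 3
G(10) = mex{3,1,1,0} = 2
G(11) = mex{2,2,0,1} = 3
G(12) = mex{3,3,1,0} = 2
G(13) = mex{2,2,2,1} = 0
G(14) = mex{0,3,3,0} = 1
G(15) = mex{1,2,2,1} = 0
G(16) = mex{0,0,3,2} = 1
G(17) = mex{1,1,2,3} = 0
G(18) = mex{0,0,0,2} = 1
G(19) = mex{1,1,1,3} = 0
G(20) = mex{0,0,0,2} = 1
G(21) = mex{1,1,1,0} = 2
G(22) = mex{2,0,0,1} = 3
G(23) = mex{3,1,1,0} = 2
G(24) = mex{2,2,0,1} = 3
G(25) = mex{3,3,1,0} = 2
G(26) = mex{2,2,2,1} = 0

0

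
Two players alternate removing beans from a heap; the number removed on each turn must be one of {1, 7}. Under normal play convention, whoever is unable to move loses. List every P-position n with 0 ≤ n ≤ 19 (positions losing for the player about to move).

n :  0  1  2  3  4  5  6  7  8  9 10 11 12 13 14 15 16 17 18 19
G :  0  1  0  1  0  1  0  1  0  1  0  1  0  1  0  1  0  1  0  1
P-positions are exactly the n with G(n) = 0.

0, 2, 4, 6, 8, 10, 12, 14, 16, 18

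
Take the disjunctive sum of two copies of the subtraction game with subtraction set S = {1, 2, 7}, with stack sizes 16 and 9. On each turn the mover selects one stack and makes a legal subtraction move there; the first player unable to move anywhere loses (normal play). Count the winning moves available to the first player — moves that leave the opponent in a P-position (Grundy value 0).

All stacks use S = {1, 2, 7}:
n :  0  1  2  3  4  5  6  7  8  9 10 11 12 13 14 15 16
G :  0  1  2  0  1  2  0  1  2  0  1  2  0  1  2  0  1
Stack A: G(16) = 1.
Stack B: G(9) = 0.
Combined Grundy value = 1 ⊕ 0 = 1.
A winning move leaves total XOR = 0, i.e. changes one component's Grundy value g to g ⊕ X where X is the current total.
Stack A: need g' = 1⊕1 = 0. Options: 16−1→G=0, 16−2→G=2, 16−7→G=0. Hits: 2.
Stack B: need g' = 0⊕1 = 1. Options: 9−1→G=2, 9−2→G=1, 9−7→G=2. Hits: 1.

3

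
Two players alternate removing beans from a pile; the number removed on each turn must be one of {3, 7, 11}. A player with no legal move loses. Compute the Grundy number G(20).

0

n :  0  1  2  3  4  5  6  7  8  9 10 11 12 13 14 15 16 17 18 19 20
G :  0  0  0  1  1  1  0  2  2  1  0  3  2  1  0  0  0  1  1  1  0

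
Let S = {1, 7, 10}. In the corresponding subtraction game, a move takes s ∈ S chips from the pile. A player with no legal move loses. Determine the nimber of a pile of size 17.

0

G(0) = 0
G(1) = mex{0} = 1
G(2) = mex{1} = 0
G(3) = mex{0} = 1
G(4) = mex{1} = 0
G(5) = mex{0} = 1
G(6) = mex{1} = 0
G(7) = mex{0,0} = 1
G(8) = mex{1,1} = 0
G(9) = mex{0,0} = 1
G(10) = mex{1,1,0} = 2
G(11) = mex{2,0,1} = 3
G(12) = mex{3,1,0} = 2
G(13) = mex{2,0,1} = 3
G(14) = mex{3,1,0} = 2
G(15) = mex{2,0,1} = 3
G(16) = mex{3,1,0} = 2
G(17) = mex{2,2,1} = 0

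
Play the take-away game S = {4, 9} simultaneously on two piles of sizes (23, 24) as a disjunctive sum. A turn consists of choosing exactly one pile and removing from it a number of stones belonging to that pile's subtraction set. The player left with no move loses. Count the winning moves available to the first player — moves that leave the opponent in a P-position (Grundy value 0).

All piles use S = {4, 9}:
n :  0  1  2  3  4  5  6  7  8  9 10 11 12 13 14 15 16 17 18 19 20 21 22 23 24
G :  0  0  0  0  1  1  1  1  0  2  2  2  1  0  0  0  0  1  1  1  1  0  2  2  2
Pile A: G(23) = 2.
Pile B: G(24) = 2.
Combined Grundy value = 2 ⊕ 2 = 0.
A winning move leaves total XOR = 0, i.e. changes one component's Grundy value g to g ⊕ X where X is the current total.
Pile A: target g' = 2⊕0 = 2, but every legal move changes the Grundy value (mex property), so 0 moves.
Pile B: target g' = 2⊕0 = 2, but every legal move changes the Grundy value (mex property), so 0 moves.

0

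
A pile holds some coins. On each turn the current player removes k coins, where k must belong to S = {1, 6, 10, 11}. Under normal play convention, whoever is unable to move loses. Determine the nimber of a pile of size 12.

n :  0  1  2  3  4  5  6  7  8  9 10 11 12
G :  0  1  0  1  0  1  2  0  1  0  1  2  3

3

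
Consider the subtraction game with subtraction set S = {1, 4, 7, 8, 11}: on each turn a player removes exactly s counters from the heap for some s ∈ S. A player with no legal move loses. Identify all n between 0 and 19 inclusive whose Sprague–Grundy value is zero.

0, 2, 5, 14, 17, 19

G(0) = 0
G(1) = mex{0} = 1
G(2) = mex{1} = 0
G(3) = mex{0} = 1
G(4) = mex{1,0} = 2
G(5) = mex{2,1} = 0
G(6) = mex{0,0} = 1
G(7) = mex{1,1,0} = 2
G(8) = mex{2,2,1,0} = 3
G(9) = mex{3,0,0,1} = 2
G(10) = mex{2,1,1,0} = 3
G(11) = mex{3,2,2,1,0} = 4
G(12) = mex{4,3,0,2,1} = 5
G(13) = mex{5,2,1,0,0} = 3
G(14) = mex{3,3,2,1,1} = 0
G(15) = mex{0,4,3,2,2} = 1
G(16) = mex{1,5,2,3,0} = 4
G(17) = mex{4,3,3,2,1} = 0
G(18) = mex{0,0,4,3,2} = 1
G(19) = mex{1,1,5,4,3} = 0
P-positions are exactly the n with G(n) = 0.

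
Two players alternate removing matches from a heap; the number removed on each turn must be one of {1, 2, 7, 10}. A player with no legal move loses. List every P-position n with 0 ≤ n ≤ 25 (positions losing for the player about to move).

0, 3, 6, 9, 12, 15, 18, 21, 24

G(0) = 0
G(1) = mex{0} = 1
G(2) = mex{1,0} = 2
G(3) = mex{2,1} = 0
G(4) = mex{0,2} = 1
G(5) = mex{1,0} = 2
G(6) = mex{2,1} = 0
G(7) = mex{0,2,0} = 1
G(8) = mex{1,0,1} = 2
G(9) = mex{2,1,2} = 0
G(10) = mex{0,2,0,0} = 1
G(11) = mex{1,0,1,1} = 2
G(12) = mex{2,1,2,2} = 0
G(13) = mex{0,2,0,0} = 1
G(14) = mex{1,0,1,1} = 2
G(15) = mex{2,1,2,2} = 0
G(16) = mex{0,2,0,0} = 1
G(17) = mex{1,0,1,1} = 2
G(18) = mex{2,1,2,2} = 0
G(19) = mex{0,2,0,0} = 1
G(20) = mex{1,0,1,1} = 2
G(21) = mex{2,1,2,2} = 0
G(22) = mex{0,2,0,0} = 1
G(23) = mex{1,0,1,1} = 2
G(24) = mex{2,1,2,2} = 0
G(25) = mex{0,2,0,0} = 1
P-positions are exactly the n with G(n) = 0.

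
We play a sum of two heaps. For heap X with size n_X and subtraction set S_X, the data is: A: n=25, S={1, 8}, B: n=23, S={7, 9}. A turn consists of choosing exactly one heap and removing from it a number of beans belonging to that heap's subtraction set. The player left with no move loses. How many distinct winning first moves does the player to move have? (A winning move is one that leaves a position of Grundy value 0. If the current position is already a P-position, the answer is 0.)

Heap A, S = {1, 8}:
G(0) = 0
G(1) = mex{0} = 1
G(2) = mex{1} = 0
G(3) = mex{0} = 1
G(4) = mex{1} = 0
G(5) = mex{0} = 1
G(6) = mex{1} = 0
G(7) = mex{0} = 1
G(8) = mex{1,0} = 2
G(9) = mex{2,1} = 0
G(10) = mex{0,0} = 1
G(11) = mex{1,1} = 0
G(12) = mex{0,0} = 1
G(13) = mex{1,1} = 0
G(14) = mex{0,0} = 1
G(15) = mex{1,1} = 0
G(16) = mex{0,2} = 1
G(17) = mex{1,0} = 2
G(18) = mex{2,1} = 0
G(19) = mex{0,0} = 1
G(20) = mex{1,1} = 0
G(21) = mex{0,0} = 1
G(22) = mex{1,1} = 0
G(23) = mex{0,0} = 1
G(24) = mex{1,1} = 0
G(25) = mex{0,2} = 1
G_A(25) = 1.
Heap B, S = {7, 9}:
G(0) = 0
G(1) = mex{} = 0
G(2) = mex{} = 0
G(3) = mex{} = 0
G(4) = mex{} = 0
G(5) = mex{} = 0
G(6) = mex{} = 0
G(7) = mex{0} = 1
G(8) = mex{0} = 1
G(9) = mex{0,0} = 1
G(10) = mex{0,0} = 1
G(11) = mex{0,0} = 1
G(12) = mex{0,0} = 1
G(13) = mex{0,0} = 1
G(14) = mex{1,0} = 2
G(15) = mex{1,0} = 2
G(16) = mex{1,1} = 0
G(17) = mex{1,1} = 0
G(18) = mex{1,1} = 0
G(19) = mex{1,1} = 0
G(20) = mex{1,1} = 0
G(21) = mex{2,1} = 0
G(22) = mex{2,1} = 0
G(23) = mex{0,2} = 1
G_B(23) = 1.
Combined Grundy value = 1 ⊕ 1 = 0.
A winning move leaves total XOR = 0, i.e. changes one component's Grundy value g to g ⊕ X where X is the current total.
Heap A: target g' = 1⊕0 = 1, but every legal move changes the Grundy value (mex property), so 0 moves.
Heap B: target g' = 1⊕0 = 1, but every legal move changes the Grundy value (mex property), so 0 moves.

0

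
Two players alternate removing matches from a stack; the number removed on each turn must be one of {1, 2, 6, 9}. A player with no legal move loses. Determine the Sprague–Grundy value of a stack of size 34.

n :  0  1  2  3  4  5  6  7  8  9 10 11 12 13 14 15 16 17 18 19 20 21 22 23 24 25 26 27 28 29 30 31 32 33 34
G :  0  1  2  0  1  2  3  0  1  2  0  1  2  3  0  1  2  0  1  2  3  0  1  2  0  1  2  3  0  1  2  0  1  2  3

3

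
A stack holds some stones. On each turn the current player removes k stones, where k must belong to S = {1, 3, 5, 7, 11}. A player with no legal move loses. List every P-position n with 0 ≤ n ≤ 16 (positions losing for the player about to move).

G(0) = 0
G(1) = mex{0} = 1
G(2) = mex{1} = 0
G(3) = mex{0,0} = 1
G(4) = mex{1,1} = 0
G(5) = mex{0,0,0} = 1
G(6) = mex{1,1,1} = 0
G(7) = mex{0,0,0,0} = 1
G(8) = mex{1,1,1,1} = 0
G(9) = mex{0,0,0,0} = 1
G(10) = mex{1,1,1,1} = 0
G(11) = mex{0,0,0,0,0} = 1
G(12) = mex{1,1,1,1,1} = 0
G(13) = mex{0,0,0,0,0} = 1
G(14) = mex{1,1,1,1,1} = 0
G(15) = mex{0,0,0,0,0} = 1
G(16) = mex{1,1,1,1,1} = 0
P-positions are exactly the n with G(n) = 0.

0, 2, 4, 6, 8, 10, 12, 14, 16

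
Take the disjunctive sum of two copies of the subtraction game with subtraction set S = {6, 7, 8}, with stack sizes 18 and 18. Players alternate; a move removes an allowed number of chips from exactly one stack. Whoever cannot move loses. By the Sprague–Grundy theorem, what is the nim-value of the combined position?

0

All stacks use S = {6, 7, 8}:
G(0) = 0
G(1) = mex{} = 0
G(2) = mex{} = 0
G(3) = mex{} = 0
G(4) = mex{} = 0
G(5) = mex{} = 0
G(6) = mex{0} = 1
G(7) = mex{0,0} = 1
G(8) = mex{0,0,0} = 1
G(9) = mex{0,0,0} = 1
G(10) = mex{0,0,0} = 1
G(11) = mex{0,0,0} = 1
G(12) = mex{1,0,0} = 2
G(13) = mex{1,1,0} = 2
G(14) = mex{1,1,1} = 0
G(15) = mex{1,1,1} = 0
G(16) = mex{1,1,1} = 0
G(17) = mex{1,1,1} = 0
G(18) = mex{2,1,1} = 0
Stack A: G(18) = 0.
Stack B: G(18) = 0.
Combined Grundy value = 0 ⊕ 0 = 0.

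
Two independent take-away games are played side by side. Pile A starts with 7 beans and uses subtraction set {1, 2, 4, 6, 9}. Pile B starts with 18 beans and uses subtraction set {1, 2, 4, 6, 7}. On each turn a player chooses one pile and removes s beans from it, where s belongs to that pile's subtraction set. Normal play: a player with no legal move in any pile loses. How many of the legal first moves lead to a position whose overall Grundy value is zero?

1

Pile A, S = {1, 2, 4, 6, 9}:
n : 0 1 2 3 4 5 6 7
G : 0 1 2 0 1 2 3 4
G_A(7) = 4.
Pile B, S = {1, 2, 4, 6, 7}:
G(0) = 0
G(1) = mex{0} = 1
G(2) = mex{1,0} = 2
G(3) = mex{2,1} = 0
G(4) = mex{0,2,0} = 1
G(5) = mex{1,0,1} = 2
G(6) = mex{2,1,2,0} = 3
G(7) = mex{3,2,0,1,0} = 4
G(8) = mex{4,3,1,2,1} = 0
G(9) = mex{0,4,2,0,2} = 1
G(10) = mex{1,0,3,1,0} = 2
G(11) = mex{2,1,4,2,1} = 0
G(12) = mex{0,2,0,3,2} = 1
G(13) = mex{1,0,1,4,3} = 2
G(14) = mex{2,1,2,0,4} = 3
G(15) = mex{3,2,0,1,0} = 4
G(16) = mex{4,3,1,2,1} = 0
G(17) = mex{0,4,2,0,2} = 1
G(18) = mex{1,0,3,1,0} = 2
G_B(18) = 2.
Combined Grundy value = 4 ⊕ 2 = 6.
A winning move leaves total XOR = 0, i.e. changes one component's Grundy value g to g ⊕ X where X is the current total.
Pile A: need g' = 4⊕6 = 2. Options: 7−1→G=3, 7−2→G=2, 7−4→G=0, 7−6→G=1. Hits: 1.
Pile B: need g' = 2⊕6 = 4. Options: 18−1→G=1, 18−2→G=0, 18−4→G=3, 18−6→G=1, 18−7→G=0. Hits: 0.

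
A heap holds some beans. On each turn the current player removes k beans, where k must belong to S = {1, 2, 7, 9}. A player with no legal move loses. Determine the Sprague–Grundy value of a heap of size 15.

n :  0  1  2  3  4  5  6  7  8  9 10 11 12 13 14 15
G :  0  1  2  0  1  2  0  1  2  3  4  0  1  2  0  1

1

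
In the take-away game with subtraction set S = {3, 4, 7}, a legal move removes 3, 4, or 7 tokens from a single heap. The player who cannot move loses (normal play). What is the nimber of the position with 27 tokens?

G(0) = 0
G(1) = mex{} = 0
G(2) = mex{} = 0
G(3) = mex{0} = 1
G(4) = mex{0,0} = 1
G(5) = mex{0,0} = 1
G(6) = mex{1,0} = 2
G(7) = mex{1,1,0} = 2
G(8) = mex{1,1,0} = 2
G(9) = mex{2,1,0} = 3
G(10) = mex{2,2,1} = 0
G(11) = mex{2,2,1} = 0
G(12) = mex{3,2,1} = 0
G(13) = mex{0,3,2} = 1
G(14) = mex{0,0,2} = 1
G(15) = mex{0,0,2} = 1
G(16) = mex{1,0,3} = 2
G(17) = mex{1,1,0} = 2
G(18) = mex{1,1,0} = 2
G(19) = mex{2,1,0} = 3
G(20) = mex{2,2,1} = 0
G(21) = mex{2,2,1} = 0
G(22) = mex{3,2,1} = 0
G(23) = mex{0,3,2} = 1
G(24) = mex{0,0,2} = 1
G(25) = mex{0,0,2} = 1
G(26) = mex{1,0,3} = 2
G(27) = mex{1,1,0} = 2

2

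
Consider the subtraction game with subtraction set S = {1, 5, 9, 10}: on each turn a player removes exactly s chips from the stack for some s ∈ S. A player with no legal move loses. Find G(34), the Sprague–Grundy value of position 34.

3

n :  0  1  2  3  4  5  6  7  8  9 10 11 12 13 14 15 16 17 18 19 20 21 22 23 24 25 26 27 28 29 30 31 32 33 34
G :  0  1  0  1  0  1  0  1  0  1  2  3  2  3  2  3  2  3  2  0  1  0  1  0  1  0  1  0  1  2  3  2  3  2  3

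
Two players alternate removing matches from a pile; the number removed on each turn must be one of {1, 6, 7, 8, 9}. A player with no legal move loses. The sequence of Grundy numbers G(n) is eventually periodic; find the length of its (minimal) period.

n :  0  1  2  3  4  5  6  7  8  9 10 11 12 13 14 15 16 17 18 19 20 21 22 23 24 25 26 27 28 29
G :  0  1  0  1  0  1  2  3  2  3  2  3  4  5  0  1  0  1  0  1  2  3  2  3  2  3  4  5  0  1
G(n+14) = G(n) holds for n = 0,…,8 (a full window of length max(S) = 9), so the sequence is purely periodic with period 14.

14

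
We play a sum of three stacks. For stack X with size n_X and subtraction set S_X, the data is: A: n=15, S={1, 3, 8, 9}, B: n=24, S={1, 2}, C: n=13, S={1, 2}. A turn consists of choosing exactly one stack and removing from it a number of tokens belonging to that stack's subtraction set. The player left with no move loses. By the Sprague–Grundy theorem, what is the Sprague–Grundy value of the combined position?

2

Stack A, S = {1, 3, 8, 9}:
n :  0  1  2  3  4  5  6  7  8  9 10 11 12 13 14 15
G :  0  1  0  1  0  1  0  1  2  3  2  3  2  3  2  3
G_A(15) = 3.
Stack B, S = {1, 2}:
n :  0  1  2  3  4  5  6  7  8  9 10 11 12 13 14 15 16 17 18 19 20 21 22 23 24
G :  0  1  2  0  1  2  0  1  2  0  1  2  0  1  2  0  1  2  0  1  2  0  1  2  0
G_B(24) = 0.
Stack C, S = {1, 2}:
n :  0  1  2  3  4  5  6  7  8  9 10 11 12 13
G :  0  1  2  0  1  2  0  1  2  0  1  2  0  1
G_C(13) = 1.
Combined Grundy value = 3 ⊕ 0 ⊕ 1 = 2.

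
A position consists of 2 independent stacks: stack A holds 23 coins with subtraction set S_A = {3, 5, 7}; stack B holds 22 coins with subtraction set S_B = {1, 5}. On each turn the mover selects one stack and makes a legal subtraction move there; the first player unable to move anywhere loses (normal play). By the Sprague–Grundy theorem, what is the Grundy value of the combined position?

1

Stack A, S = {3, 5, 7}:
n :  0  1  2  3  4  5  6  7  8  9 10 11 12 13 14 15 16 17 18 19 20 21 22 23
G :  0  0  0  1  1  1  2  2  2  3  0  0  0  1  1  1  2  2  2  3  0  0  0  1
G_A(23) = 1.
Stack B, S = {1, 5}:
G(0) = 0
G(1) = mex{0} = 1
G(2) = mex{1} = 0
G(3) = mex{0} = 1
G(4) = mex{1} = 0
G(5) = mex{0,0} = 1
G(6) = mex{1,1} = 0
G(7) = mex{0,0} = 1
G(8) = mex{1,1} = 0
G(9) = mex{0,0} = 1
G(10) = mex{1,1} = 0
G(11) = mex{0,0} = 1
G(12) = mex{1,1} = 0
G(13) = mex{0,0} = 1
G(14) = mex{1,1} = 0
G(15) = mex{0,0} = 1
G(16) = mex{1,1} = 0
G(17) = mex{0,0} = 1
G(18) = mex{1,1} = 0
G(19) = mex{0,0} = 1
G(20) = mex{1,1} = 0
G(21) = mex{0,0} = 1
G(22) = mex{1,1} = 0
G_B(22) = 0.
Combined Grundy value = 1 ⊕ 0 = 1.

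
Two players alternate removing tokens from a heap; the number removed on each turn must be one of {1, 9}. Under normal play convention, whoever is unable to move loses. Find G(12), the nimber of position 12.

0

n :  0  1  2  3  4  5  6  7  8  9 10 11 12
G :  0  1  0  1  0  1  0  1  0  1  0  1  0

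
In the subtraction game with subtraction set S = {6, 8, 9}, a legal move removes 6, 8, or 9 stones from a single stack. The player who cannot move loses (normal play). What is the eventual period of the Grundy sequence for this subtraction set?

n :  0  1  2  3  4  5  6  7  8  9 10 11 12 13 14 15 16 17 18 19 20 21 22 23 24 25 26 27 28 29 30 31
G :  0  0  0  0  0  0  1  1  1  1  1  1  2  2  2  0  0  0  0  0  0  1  1  1  1  1  1  2  2  2  0  0
G(n+15) = G(n) holds for n = 0,…,8 (a full window of length max(S) = 9), so the sequence is purely periodic with period 15.

15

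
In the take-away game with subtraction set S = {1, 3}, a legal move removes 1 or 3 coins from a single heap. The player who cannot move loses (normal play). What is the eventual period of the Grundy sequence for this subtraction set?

G(0) = 0
G(1) = mex{0} = 1
G(2) = mex{1} = 0
G(3) = mex{0,0} = 1
G(4) = mex{1,1} = 0
G(5) = mex{0,0} = 1
G(6) = mex{1,1} = 0
G(7) = mex{0,0} = 1
G(8) = mex{1,1} = 0
G(9) = mex{0,0} = 1
G(10) = mex{1,1} = 0
G(11) = mex{0,0} = 1
G(12) = mex{1,1} = 0
G(13) = mex{0,0} = 1
G(14) = mex{1,1} = 0
G(n+2) = G(n) holds for n = 0,…,2 (a full window of length max(S) = 3), so the sequence is purely periodic with period 2.

2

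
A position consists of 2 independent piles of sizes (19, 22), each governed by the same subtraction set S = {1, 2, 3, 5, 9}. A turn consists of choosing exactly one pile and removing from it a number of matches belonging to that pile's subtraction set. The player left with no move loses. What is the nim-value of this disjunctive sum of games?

All piles use S = {1, 2, 3, 5, 9}:
n :  0  1  2  3  4  5  6  7  8  9 10 11 12 13 14 15 16 17 18 19 20 21 22
G :  0  1  2  3  0  1  2  3  0  1  2  3  0  1  2  3  0  1  2  3  0  1  2
Pile A: G(19) = 3.
Pile B: G(22) = 2.
Combined Grundy value = 3 ⊕ 2 = 1.

1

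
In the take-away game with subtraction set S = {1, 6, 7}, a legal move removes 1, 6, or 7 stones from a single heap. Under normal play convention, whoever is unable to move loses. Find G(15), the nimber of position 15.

1

n :  0  1  2  3  4  5  6  7  8  9 10 11 12 13 14 15
G :  0  1  0  1  0  1  2  3  2  3  2  3  0  1  0  1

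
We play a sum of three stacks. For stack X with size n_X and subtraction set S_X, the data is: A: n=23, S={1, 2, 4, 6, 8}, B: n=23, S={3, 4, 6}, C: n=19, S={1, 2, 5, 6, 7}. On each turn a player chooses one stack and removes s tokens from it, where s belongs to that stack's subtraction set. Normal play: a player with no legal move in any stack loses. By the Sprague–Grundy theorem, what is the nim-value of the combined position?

4

Stack A, S = {1, 2, 4, 6, 8}:
n :  0  1  2  3  4  5  6  7  8  9 10 11 12 13 14 15 16 17 18 19 20 21 22 23
G :  0  1  2  0  1  2  3  4  5  3  0  1  2  0  1  2  3  4  5  3  0  1  2  0
G_A(23) = 0.
Stack B, S = {3, 4, 6}:
n :  0  1  2  3  4  5  6  7  8  9 10 11 12 13 14 15 16 17 18 19 20 21 22 23
G :  0  0  0  1  1  1  2  2  2  0  0  0  1  1  1  2  2  2  0  0  0  1  1  1
G_B(23) = 1.
Stack C, S = {1, 2, 5, 6, 7}:
G(0) = 0
G(1) = mex{0} = 1
G(2) = mex{1,0} = 2
G(3) = mex{2,1} = 0
G(4) = mex{0,2} = 1
G(5) = mex{1,0,0} = 2
G(6) = mex{2,1,1,0} = 3
G(7) = mex{3,2,2,1,0} = 4
G(8) = mex{4,3,0,2,1} = 5
G(9) = mex{5,4,1,0,2} = 3
G(10) = mex{3,5,2,1,0} = 4
G(11) = mex{4,3,3,2,1} = 0
G(12) = mex{0,4,4,3,2} = 1
G(13) = mex{1,0,5,4,3} = 2
G(14) = mex{2,1,3,5,4} = 0
G(15) = mex{0,2,4,3,5} = 1
G(16) = mex{1,0,0,4,3} = 2
G(17) = mex{2,1,1,0,4} = 3
G(18) = mex{3,2,2,1,0} = 4
G(19) = mex{4,3,0,2,1} = 5
G_C(19) = 5.
Combined Grundy value = 0 ⊕ 1 ⊕ 5 = 4.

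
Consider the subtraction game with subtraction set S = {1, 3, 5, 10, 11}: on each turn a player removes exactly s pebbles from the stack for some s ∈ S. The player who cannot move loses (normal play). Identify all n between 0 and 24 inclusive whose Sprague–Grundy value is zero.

0, 2, 4, 6, 8, 20, 22, 24

G(0) = 0
G(1) = mex{0} = 1
G(2) = mex{1} = 0
G(3) = mex{0,0} = 1
G(4) = mex{1,1} = 0
G(5) = mex{0,0,0} = 1
G(6) = mex{1,1,1} = 0
G(7) = mex{0,0,0} = 1
G(8) = mex{1,1,1} = 0
G(9) = mex{0,0,0} = 1
G(10) = mex{1,1,1,0} = 2
G(11) = mex{2,0,0,1,0} = 3
G(12) = mex{3,1,1,0,1} = 2
G(13) = mex{2,2,0,1,0} = 3
G(14) = mex{3,3,1,0,1} = 2
G(15) = mex{2,2,2,1,0} = 3
G(16) = mex{3,3,3,0,1} = 2
G(17) = mex{2,2,2,1,0} = 3
G(18) = mex{3,3,3,0,1} = 2
G(19) = mex{2,2,2,1,0} = 3
G(20) = mex{3,3,3,2,1} = 0
G(21) = mex{0,2,2,3,2} = 1
G(22) = mex{1,3,3,2,3} = 0
G(23) = mex{0,0,2,3,2} = 1
G(24) = mex{1,1,3,2,3} = 0
P-positions are exactly the n with G(n) = 0.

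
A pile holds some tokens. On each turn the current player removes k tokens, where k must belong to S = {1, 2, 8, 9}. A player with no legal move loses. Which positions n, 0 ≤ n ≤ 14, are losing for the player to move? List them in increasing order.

n :  0  1  2  3  4  5  6  7  8  9 10 11 12 13 14
G :  0  1  2  0  1  2  0  1  2  3  0  1  2  0  1
P-positions are exactly the n with G(n) = 0.

0, 3, 6, 10, 13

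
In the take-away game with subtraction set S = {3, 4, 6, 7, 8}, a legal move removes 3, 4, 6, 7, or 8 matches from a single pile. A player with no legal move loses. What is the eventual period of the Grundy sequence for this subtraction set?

n :  0  1  2  3  4  5  6  7  8  9 10 11 12 13 14 15 16 17 18 19 20 21 22 23
G :  0  0  0  1  1  1  2  2  2  3  3  0  0  0  1  1  1  2  2  2  3  3  0  0
G(n+11) = G(n) holds for n = 0,…,7 (a full window of length max(S) = 8), so the sequence is purely periodic with period 11.

11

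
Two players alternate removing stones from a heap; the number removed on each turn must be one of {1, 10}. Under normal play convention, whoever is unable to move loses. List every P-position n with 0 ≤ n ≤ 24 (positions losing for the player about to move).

0, 2, 4, 6, 8, 11, 13, 15, 17, 19, 22, 24

G(0) = 0
G(1) = mex{0} = 1
G(2) = mex{1} = 0
G(3) = mex{0} = 1
G(4) = mex{1} = 0
G(5) = mex{0} = 1
G(6) = mex{1} = 0
G(7) = mex{0} = 1
G(8) = mex{1} = 0
G(9) = mex{0} = 1
G(10) = mex{1,0} = 2
G(11) = mex{2,1} = 0
G(12) = mex{0,0} = 1
G(13) = mex{1,1} = 0
G(14) = mex{0,0} = 1
G(15) = mex{1,1} = 0
G(16) = mex{0,0} = 1
G(17) = mex{1,1} = 0
G(18) = mex{0,0} = 1
G(19) = mex{1,1} = 0
G(20) = mex{0,2} = 1
G(21) = mex{1,0} = 2
G(22) = mex{2,1} = 0
G(23) = mex{0,0} = 1
G(24) = mex{1,1} = 0
P-positions are exactly the n with G(n) = 0.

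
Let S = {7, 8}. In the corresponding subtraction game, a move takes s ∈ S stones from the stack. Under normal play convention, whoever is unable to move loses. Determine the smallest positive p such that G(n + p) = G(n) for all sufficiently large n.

G(0) = 0
G(1) = mex{} = 0
G(2) = mex{} = 0
G(3) = mex{} = 0
G(4) = mex{} = 0
G(5) = mex{} = 0
G(6) = mex{} = 0
G(7) = mex{0} = 1
G(8) = mex{0,0} = 1
G(9) = mex{0,0} = 1
G(10) = mex{0,0} = 1
G(11) = mex{0,0} = 1
G(12) = mex{0,0} = 1
G(13) = mex{0,0} = 1
G(14) = mex{1,0} = 2
G(15) = mex{1,1} = 0
G(16) = mex{1,1} = 0
G(17) = mex{1,1} = 0
G(18) = mex{1,1} = 0
G(19) = mex{1,1} = 0
G(20) = mex{1,1} = 0
G(21) = mex{2,1} = 0
G(22) = mex{0,2} = 1
G(23) = mex{0,0} = 1
G(24) = mex{0,0} = 1
G(25) = mex{0,0} = 1
G(26) = mex{0,0} = 1
G(27) = mex{0,0} = 1
G(28) = mex{0,0} = 1
G(29) = mex{1,0} = 2
G(30) = mex{1,1} = 0
G(31) = mex{1,1} = 0
G(n+15) = G(n) holds for n = 0,…,7 (a full window of length max(S) = 8), so the sequence is purely periodic with period 15.

15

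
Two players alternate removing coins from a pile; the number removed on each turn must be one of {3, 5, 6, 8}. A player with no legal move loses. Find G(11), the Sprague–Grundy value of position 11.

G(0) = 0
G(1) = mex{} = 0
G(2) = mex{} = 0
G(3) = mex{0} = 1
G(4) = mex{0} = 1
G(5) = mex{0,0} = 1
G(6) = mex{1,0,0} = 2
G(7) = mex{1,0,0} = 2
G(8) = mex{1,1,0,0} = 2
G(9) = mex{2,1,1,0} = 3
G(10) = mex{2,1,1,0} = 3
G(11) = mex{2,2,1,1} = 0

0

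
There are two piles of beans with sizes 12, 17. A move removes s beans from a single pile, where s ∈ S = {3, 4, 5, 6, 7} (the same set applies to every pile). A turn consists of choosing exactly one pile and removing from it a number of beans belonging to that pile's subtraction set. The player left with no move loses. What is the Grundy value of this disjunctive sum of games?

2

All piles use S = {3, 4, 5, 6, 7}:
G(0) = 0
G(1) = mex{} = 0
G(2) = mex{} = 0
G(3) = mex{0} = 1
G(4) = mex{0,0} = 1
G(5) = mex{0,0,0} = 1
G(6) = mex{1,0,0,0} = 2
G(7) = mex{1,1,0,0,0} = 2
G(8) = mex{1,1,1,0,0} = 2
G(9) = mex{2,1,1,1,0} = 3
G(10) = mex{2,2,1,1,1} = 0
G(11) = mex{2,2,2,1,1} = 0
G(12) = mex{3,2,2,2,1} = 0
G(13) = mex{0,3,2,2,2} = 1
G(14) = mex{0,0,3,2,2} = 1
G(15) = mex{0,0,0,3,2} = 1
G(16) = mex{1,0,0,0,3} = 2
G(17) = mex{1,1,0,0,0} = 2
Pile A: G(12) = 0.
Pile B: G(17) = 2.
Combined Grundy value = 0 ⊕ 2 = 2.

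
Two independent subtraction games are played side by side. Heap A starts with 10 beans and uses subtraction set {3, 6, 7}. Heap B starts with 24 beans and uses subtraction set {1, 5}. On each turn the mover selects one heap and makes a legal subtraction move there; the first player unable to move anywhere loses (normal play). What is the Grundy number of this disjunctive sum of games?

Heap A, S = {3, 6, 7}:
n :  0  1  2  3  4  5  6  7  8  9 10
G :  0  0  0  1  1  1  2  2  2  3  0
G_A(10) = 0.
Heap B, S = {1, 5}:
G(0) = 0
G(1) = mex{0} = 1
G(2) = mex{1} = 0
G(3) = mex{0} = 1
G(4) = mex{1} = 0
G(5) = mex{0,0} = 1
G(6) = mex{1,1} = 0
G(7) = mex{0,0} = 1
G(8) = mex{1,1} = 0
G(9) = mex{0,0} = 1
G(10) = mex{1,1} = 0
G(11) = mex{0,0} = 1
G(12) = mex{1,1} = 0
G(13) = mex{0,0} = 1
G(14) = mex{1,1} = 0
G(15) = mex{0,0} = 1
G(16) = mex{1,1} = 0
G(17) = mex{0,0} = 1
G(18) = mex{1,1} = 0
G(19) = mex{0,0} = 1
G(20) = mex{1,1} = 0
G(21) = mex{0,0} = 1
G(22) = mex{1,1} = 0
G(23) = mex{0,0} = 1
G(24) = mex{1,1} = 0
G_B(24) = 0.
Combined Grundy value = 0 ⊕ 0 = 0.

0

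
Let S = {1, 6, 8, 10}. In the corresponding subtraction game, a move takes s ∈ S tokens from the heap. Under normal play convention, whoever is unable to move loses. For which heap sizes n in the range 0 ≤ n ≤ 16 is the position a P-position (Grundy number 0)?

n :  0  1  2  3  4  5  6  7  8  9 10 11 12 13 14 15 16
G :  0  1  0  1  0  1  2  0  1  0  1  0  1  2  3  2  0
P-positions are exactly the n with G(n) = 0.

0, 2, 4, 7, 9, 11, 16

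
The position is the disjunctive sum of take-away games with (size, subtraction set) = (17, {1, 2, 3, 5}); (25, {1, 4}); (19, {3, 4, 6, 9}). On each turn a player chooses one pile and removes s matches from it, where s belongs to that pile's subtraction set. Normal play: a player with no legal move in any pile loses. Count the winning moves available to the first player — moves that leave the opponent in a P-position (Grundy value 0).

3

Pile A, S = {1, 2, 3, 5}:
n :  0  1  2  3  4  5  6  7  8  9 10 11 12 13 14 15 16 17
G :  0  1  2  3  0  1  2  3  0  1  2  3  0  1  2  3  0  1
G_A(17) = 1.
Pile B, S = {1, 4}:
n :  0  1  2  3  4  5  6  7  8  9 10 11 12 13 14 15 16 17 18 19 20 21 22 23 24 25
G :  0  1  0  1  2  0  1  0  1  2  0  1  0  1  2  0  1  0  1  2  0  1  0  1  2  0
G_B(25) = 0.
Pile C, S = {3, 4, 6, 9}:
G(0) = 0
G(1) = mex{} = 0
G(2) = mex{} = 0
G(3) = mex{0} = 1
G(4) = mex{0,0} = 1
G(5) = mex{0,0} = 1
G(6) = mex{1,0,0} = 2
G(7) = mex{1,1,0} = 2
G(8) = mex{1,1,0} = 2
G(9) = mex{2,1,1,0} = 3
G(10) = mex{2,2,1,0} = 3
G(11) = mex{2,2,1,0} = 3
G(12) = mex{3,2,2,1} = 0
G(13) = mex{3,3,2,1} = 0
G(14) = mex{3,3,2,1} = 0
G(15) = mex{0,3,3,2} = 1
G(16) = mex{0,0,3,2} = 1
G(17) = mex{0,0,3,2} = 1
G(18) = mex{1,0,0,3} = 2
G(19) = mex{1,1,0,3} = 2
G_C(19) = 2.
Combined Grundy value = 1 ⊕ 0 ⊕ 2 = 3.
A winning move leaves total XOR = 0, i.e. changes one component's Grundy value g to g ⊕ X where X is the current total.
Pile A: need g' = 1⊕3 = 2. Options: 17−1→G=0, 17−2→G=3, 17−3→G=2, 17−5→G=0. Hits: 1.
Pile B: need g' = 0⊕3 = 3. Options: 25−1→G=2, 25−4→G=1. Hits: 0.
Pile C: need g' = 2⊕3 = 1. Options: 19−3→G=1, 19−4→G=1, 19−6→G=0, 19−9→G=3. Hits: 2.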